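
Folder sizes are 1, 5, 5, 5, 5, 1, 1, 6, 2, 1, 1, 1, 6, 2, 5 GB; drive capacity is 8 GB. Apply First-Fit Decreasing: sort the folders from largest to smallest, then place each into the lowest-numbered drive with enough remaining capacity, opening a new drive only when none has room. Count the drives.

7

Sorted descending: 6, 6, 5, 5, 5, 5, 5, 2, 2, 1, 1, 1, 1, 1, 1.
drive 1: place 6 GB, 2 GB left
drive 2: place 6 GB, 2 GB left
drive 3: place 5 GB, 3 GB left
drive 4: place 5 GB, 3 GB left
drive 5: place 5 GB, 3 GB left
drive 6: place 5 GB, 3 GB left
drive 7: place 5 GB, 3 GB left
drive 1: place 2 GB, 0 GB left
drive 2: place 2 GB, 0 GB left
drive 3: place 1 GB, 2 GB left
drive 3: place 1 GB, 1 GB left
drive 3: place 1 GB, 0 GB left
drive 4: place 1 GB, 2 GB left
drive 4: place 1 GB, 1 GB left
drive 4: place 1 GB, 0 GB left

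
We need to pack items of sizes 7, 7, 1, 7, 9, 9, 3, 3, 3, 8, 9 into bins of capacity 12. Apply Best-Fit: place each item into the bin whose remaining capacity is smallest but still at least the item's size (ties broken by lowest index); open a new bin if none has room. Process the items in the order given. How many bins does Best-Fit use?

7

7 → bin 1 (remaining 5)
7 → bin 2 (remaining 5)
1 → bin 1 (remaining 4)
7 → bin 3 (remaining 5)
9 → bin 4 (remaining 3)
9 → bin 5 (remaining 3)
3 → bin 4 (remaining 0)
3 → bin 5 (remaining 0)
3 → bin 1 (remaining 1)
8 → bin 6 (remaining 4)
9 → bin 7 (remaining 3)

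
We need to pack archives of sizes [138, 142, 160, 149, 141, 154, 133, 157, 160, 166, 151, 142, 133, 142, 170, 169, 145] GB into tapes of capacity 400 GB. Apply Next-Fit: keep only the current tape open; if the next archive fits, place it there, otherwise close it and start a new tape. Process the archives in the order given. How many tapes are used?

9 tapes

tape 1: place 138 GB, 262 GB left
tape 1: place 142 GB, 120 GB left
tape 2: place 160 GB, 240 GB left
tape 2: place 149 GB, 91 GB left
tape 3: place 141 GB, 259 GB left
tape 3: place 154 GB, 105 GB left
tape 4: place 133 GB, 267 GB left
tape 4: place 157 GB, 110 GB left
tape 5: place 160 GB, 240 GB left
tape 5: place 166 GB, 74 GB left
tape 6: place 151 GB, 249 GB left
tape 6: place 142 GB, 107 GB left
tape 7: place 133 GB, 267 GB left
tape 7: place 142 GB, 125 GB left
tape 8: place 170 GB, 230 GB left
tape 8: place 169 GB, 61 GB left
tape 9: place 145 GB, 255 GB left
Final tapes: [138,142] [160,149] [141,154] [133,157] [160,166] [151,142] [133,142] [170,169] [145].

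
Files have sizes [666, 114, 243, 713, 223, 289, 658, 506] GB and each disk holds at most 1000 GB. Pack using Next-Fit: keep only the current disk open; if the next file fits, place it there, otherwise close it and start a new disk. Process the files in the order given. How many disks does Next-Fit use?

666 GB → disk 1 (remaining 334 GB)
114 GB → disk 1 (remaining 220 GB)
243 GB → disk 2 (remaining 757 GB)
713 GB → disk 2 (remaining 44 GB)
223 GB → disk 3 (remaining 777 GB)
289 GB → disk 3 (remaining 488 GB)
658 GB → disk 4 (remaining 342 GB)
506 GB → disk 5 (remaining 494 GB)

5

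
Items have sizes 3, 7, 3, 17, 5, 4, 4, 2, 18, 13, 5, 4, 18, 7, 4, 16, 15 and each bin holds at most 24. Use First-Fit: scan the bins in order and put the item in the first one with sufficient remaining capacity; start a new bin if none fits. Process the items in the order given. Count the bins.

7 bins

Put 3 in bin 1; 21 remain.
Put 7 in bin 1; 14 remain.
Put 3 in bin 1; 11 remain.
Put 17 in bin 2; 7 remain.
Put 5 in bin 1; 6 remain.
Put 4 in bin 1; 2 remain.
Put 4 in bin 2; 3 remain.
Put 2 in bin 1; 0 remain.
Put 18 in bin 3; 6 remain.
Put 13 in bin 4; 11 remain.
Put 5 in bin 3; 1 remain.
Put 4 in bin 4; 7 remain.
Put 18 in bin 5; 6 remain.
Put 7 in bin 4; 0 remain.
Put 4 in bin 5; 2 remain.
Put 16 in bin 6; 8 remain.
Put 15 in bin 7; 9 remain.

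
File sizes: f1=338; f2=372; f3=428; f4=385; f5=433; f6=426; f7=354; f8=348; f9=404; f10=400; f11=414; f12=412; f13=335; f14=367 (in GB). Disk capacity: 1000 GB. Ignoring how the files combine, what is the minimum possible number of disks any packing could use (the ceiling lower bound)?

Total size = 338 + 372 + 428 + 385 + 433 + 426 + 354 + 348 + 404 + 400 + 414 + 412 + 335 + 367 = 5416 GB.
⌈5416 / 1000⌉ = 6.

6 disks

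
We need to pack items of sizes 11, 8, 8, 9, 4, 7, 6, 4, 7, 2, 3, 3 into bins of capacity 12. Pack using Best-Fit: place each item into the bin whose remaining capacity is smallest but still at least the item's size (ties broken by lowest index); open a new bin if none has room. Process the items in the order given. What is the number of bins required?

Put 11 in bin 1; 1 remain.
Put 8 in bin 2; 4 remain.
Put 8 in bin 3; 4 remain.
Put 9 in bin 4; 3 remain.
Put 4 in bin 2; 0 remain.
Put 7 in bin 5; 5 remain.
Put 6 in bin 6; 6 remain.
Put 4 in bin 3; 0 remain.
Put 7 in bin 7; 5 remain.
Put 2 in bin 4; 1 remain.
Put 3 in bin 5; 2 remain.
Put 3 in bin 7; 2 remain.

7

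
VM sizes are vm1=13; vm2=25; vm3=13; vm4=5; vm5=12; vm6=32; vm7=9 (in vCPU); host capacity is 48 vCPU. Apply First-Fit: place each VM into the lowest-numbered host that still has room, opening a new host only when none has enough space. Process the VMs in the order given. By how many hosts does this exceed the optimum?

First-Fit: [13,25,5] [13,12,9] [32] → 3 hosts.
Total size 109 vCPU; any packing needs at least ⌈109/48⌉ = 3 hosts.
So 3 is already optimal.

0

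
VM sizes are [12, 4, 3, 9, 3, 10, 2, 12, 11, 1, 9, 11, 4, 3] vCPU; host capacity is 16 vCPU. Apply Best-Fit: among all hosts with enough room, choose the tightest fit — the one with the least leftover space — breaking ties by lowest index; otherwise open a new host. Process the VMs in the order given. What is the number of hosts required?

7

12 vCPU → host 1 (remaining 4 vCPU)
4 vCPU → host 1 (remaining 0 vCPU)
3 vCPU → host 2 (remaining 13 vCPU)
9 vCPU → host 2 (remaining 4 vCPU)
3 vCPU → host 2 (remaining 1 vCPU)
10 vCPU → host 3 (remaining 6 vCPU)
2 vCPU → host 3 (remaining 4 vCPU)
12 vCPU → host 4 (remaining 4 vCPU)
11 vCPU → host 5 (remaining 5 vCPU)
1 vCPU → host 2 (remaining 0 vCPU)
9 vCPU → host 6 (remaining 7 vCPU)
11 vCPU → host 7 (remaining 5 vCPU)
4 vCPU → host 3 (remaining 0 vCPU)
3 vCPU → host 4 (remaining 1 vCPU)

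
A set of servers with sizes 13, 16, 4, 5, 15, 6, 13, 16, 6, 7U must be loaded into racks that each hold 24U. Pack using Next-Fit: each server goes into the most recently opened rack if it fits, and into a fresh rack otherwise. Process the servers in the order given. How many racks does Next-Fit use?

Put 13U in rack 1; 11U remain.
Put 16U in rack 2; 8U remain.
Put 4U in rack 2; 4U remain.
Put 5U in rack 3; 19U remain.
Put 15U in rack 3; 4U remain.
Put 6U in rack 4; 18U remain.
Put 13U in rack 4; 5U remain.
Put 16U in rack 5; 8U remain.
Put 6U in rack 5; 2U remain.
Put 7U in rack 6; 17U remain.
Final racks: [13] [16,4] [5,15] [6,13] [16,6] [7].

6 racks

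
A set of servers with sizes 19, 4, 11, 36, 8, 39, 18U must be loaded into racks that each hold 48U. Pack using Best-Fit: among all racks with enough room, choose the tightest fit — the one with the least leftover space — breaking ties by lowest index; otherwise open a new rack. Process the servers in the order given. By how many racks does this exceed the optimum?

Best-Fit: [19,4,11] [36,8] [39] [18] → 4 racks.
Total size 135U; any packing needs at least ⌈135/48⌉ = 3 racks.
An optimal packing achieves that bound: [39,8] [36,11] [19,18,4] → 3 racks.
Excess: 4 − 3 = 1.

1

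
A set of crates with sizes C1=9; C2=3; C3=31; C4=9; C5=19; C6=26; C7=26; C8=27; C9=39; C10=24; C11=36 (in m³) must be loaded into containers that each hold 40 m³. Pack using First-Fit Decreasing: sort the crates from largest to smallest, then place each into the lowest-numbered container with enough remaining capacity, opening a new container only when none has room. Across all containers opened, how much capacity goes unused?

71

Sorted descending: 39, 36, 31, 27, 26, 26, 24, 19, 9, 9, 3.
Put 39 m³ in container 1; 1 m³ remain.
Put 36 m³ in container 2; 4 m³ remain.
Put 31 m³ in container 3; 9 m³ remain.
Put 27 m³ in container 4; 13 m³ remain.
Put 26 m³ in container 5; 14 m³ remain.
Put 26 m³ in container 6; 14 m³ remain.
Put 24 m³ in container 7; 16 m³ remain.
Put 19 m³ in container 8; 21 m³ remain.
Put 9 m³ in container 3; 0 m³ remain.
Put 9 m³ in container 4; 4 m³ remain.
Put 3 m³ in container 2; 1 m³ remain.
8 containers × 40 m³ = 320 m³; used 249 m³; unused 71 m³.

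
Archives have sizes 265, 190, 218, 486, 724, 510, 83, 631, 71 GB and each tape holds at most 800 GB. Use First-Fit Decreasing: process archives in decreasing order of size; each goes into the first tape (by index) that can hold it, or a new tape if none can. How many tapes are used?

5 tapes

Sorted descending: 724, 631, 510, 486, 265, 218, 190, 83, 71.
Put 724 GB in tape 1; 76 GB remain.
Put 631 GB in tape 2; 169 GB remain.
Put 510 GB in tape 3; 290 GB remain.
Put 486 GB in tape 4; 314 GB remain.
Put 265 GB in tape 3; 25 GB remain.
Put 218 GB in tape 4; 96 GB remain.
Put 190 GB in tape 5; 610 GB remain.
Put 83 GB in tape 2; 86 GB remain.
Put 71 GB in tape 1; 5 GB remain.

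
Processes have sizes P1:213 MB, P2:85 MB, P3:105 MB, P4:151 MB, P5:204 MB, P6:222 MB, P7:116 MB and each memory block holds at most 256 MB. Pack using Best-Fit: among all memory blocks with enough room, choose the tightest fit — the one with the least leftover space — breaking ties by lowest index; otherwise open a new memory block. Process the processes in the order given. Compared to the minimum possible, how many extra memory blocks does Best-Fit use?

1

Best-Fit: [213] [85,105] [151] [204] [222] [116] → 6 memory blocks.
Total size 1096 MB; any packing needs at least ⌈1096/256⌉ = 5 memory blocks.
An optimal packing achieves that bound: [222] [213] [204] [151,105] [116,85] → 5 memory blocks.
Excess: 6 − 5 = 1.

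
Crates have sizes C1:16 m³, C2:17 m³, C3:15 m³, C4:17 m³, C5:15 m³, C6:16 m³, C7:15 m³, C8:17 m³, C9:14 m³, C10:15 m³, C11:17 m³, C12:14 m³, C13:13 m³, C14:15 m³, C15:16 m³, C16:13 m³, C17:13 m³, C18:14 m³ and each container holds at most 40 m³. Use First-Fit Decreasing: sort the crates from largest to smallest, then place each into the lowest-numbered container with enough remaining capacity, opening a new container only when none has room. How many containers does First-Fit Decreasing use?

9

Sorted descending: 17, 17, 17, 17, 16, 16, 16, 15, 15, 15, 15, 15, 14, 14, 14, 13, 13, 13.
17 m³ → container 1 (remaining 23 m³)
17 m³ → container 1 (remaining 6 m³)
17 m³ → container 2 (remaining 23 m³)
17 m³ → container 2 (remaining 6 m³)
16 m³ → container 3 (remaining 24 m³)
16 m³ → container 3 (remaining 8 m³)
16 m³ → container 4 (remaining 24 m³)
15 m³ → container 4 (remaining 9 m³)
15 m³ → container 5 (remaining 25 m³)
15 m³ → container 5 (remaining 10 m³)
15 m³ → container 6 (remaining 25 m³)
15 m³ → container 6 (remaining 10 m³)
14 m³ → container 7 (remaining 26 m³)
14 m³ → container 7 (remaining 12 m³)
14 m³ → container 8 (remaining 26 m³)
13 m³ → container 8 (remaining 13 m³)
13 m³ → container 8 (remaining 0 m³)
13 m³ → container 9 (remaining 27 m³)
Final containers: [17,17] [17,17] [16,16] [16,15] [15,15] [15,15] [14,14] [14,13,13] [13].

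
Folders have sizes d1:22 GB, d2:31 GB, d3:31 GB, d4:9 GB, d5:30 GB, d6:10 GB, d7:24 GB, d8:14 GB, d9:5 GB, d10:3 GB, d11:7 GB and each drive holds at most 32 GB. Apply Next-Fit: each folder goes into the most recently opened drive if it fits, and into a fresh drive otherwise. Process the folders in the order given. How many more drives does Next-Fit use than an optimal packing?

2

Next-Fit: [22] [31] [31] [9] [30] [10] [24] [14,5,3,7] → 8 drives.
Total size 186 GB; any packing needs at least ⌈186/32⌉ = 6 drives.
An optimal packing achieves that bound: [31] [31] [30] [24,7] [22,10] [14,9,5,3] → 6 drives.
Excess: 8 − 6 = 2.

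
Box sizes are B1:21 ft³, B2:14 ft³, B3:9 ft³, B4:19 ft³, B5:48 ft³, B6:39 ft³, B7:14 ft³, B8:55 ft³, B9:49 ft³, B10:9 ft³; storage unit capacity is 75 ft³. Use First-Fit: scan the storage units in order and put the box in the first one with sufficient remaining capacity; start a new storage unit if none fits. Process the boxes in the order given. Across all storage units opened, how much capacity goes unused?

B1 (21 ft³) → storage unit 1 (remaining 54 ft³)
B2 (14 ft³) → storage unit 1 (remaining 40 ft³)
B3 (9 ft³) → storage unit 1 (remaining 31 ft³)
B4 (19 ft³) → storage unit 1 (remaining 12 ft³)
B5 (48 ft³) → storage unit 2 (remaining 27 ft³)
B6 (39 ft³) → storage unit 3 (remaining 36 ft³)
B7 (14 ft³) → storage unit 2 (remaining 13 ft³)
B8 (55 ft³) → storage unit 4 (remaining 20 ft³)
B9 (49 ft³) → storage unit 5 (remaining 26 ft³)
B10 (9 ft³) → storage unit 1 (remaining 3 ft³)
5 storage units × 75 ft³ = 375 ft³; used 277 ft³; unused 98 ft³.

98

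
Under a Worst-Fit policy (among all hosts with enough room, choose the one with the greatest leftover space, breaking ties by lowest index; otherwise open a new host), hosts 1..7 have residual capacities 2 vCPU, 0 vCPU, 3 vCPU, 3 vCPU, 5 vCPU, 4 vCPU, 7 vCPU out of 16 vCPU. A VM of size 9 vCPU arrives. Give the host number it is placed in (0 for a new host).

0

No host has ≥ 9 vCPU free, so a new host is opened.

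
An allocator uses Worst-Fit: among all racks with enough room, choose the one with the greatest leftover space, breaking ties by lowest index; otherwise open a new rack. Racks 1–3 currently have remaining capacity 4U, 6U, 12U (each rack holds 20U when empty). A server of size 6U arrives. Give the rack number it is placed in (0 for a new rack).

Racks with room: rack 2 (6U), rack 3 (12U).
Most room is rack 3 with 12U free.

3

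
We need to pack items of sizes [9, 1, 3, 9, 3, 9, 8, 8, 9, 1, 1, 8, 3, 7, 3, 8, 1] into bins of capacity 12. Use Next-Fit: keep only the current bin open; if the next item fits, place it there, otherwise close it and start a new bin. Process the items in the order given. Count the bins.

9 → bin 1 (remaining 3)
1 → bin 1 (remaining 2)
3 → bin 2 (remaining 9)
9 → bin 2 (remaining 0)
3 → bin 3 (remaining 9)
9 → bin 3 (remaining 0)
8 → bin 4 (remaining 4)
8 → bin 5 (remaining 4)
9 → bin 6 (remaining 3)
1 → bin 6 (remaining 2)
1 → bin 6 (remaining 1)
8 → bin 7 (remaining 4)
3 → bin 7 (remaining 1)
7 → bin 8 (remaining 5)
3 → bin 8 (remaining 2)
8 → bin 9 (remaining 4)
1 → bin 9 (remaining 3)
Final bins: [9,1] [3,9] [3,9] [8] [8] [9,1,1] [8,3] [7,3] [8,1].

9 bins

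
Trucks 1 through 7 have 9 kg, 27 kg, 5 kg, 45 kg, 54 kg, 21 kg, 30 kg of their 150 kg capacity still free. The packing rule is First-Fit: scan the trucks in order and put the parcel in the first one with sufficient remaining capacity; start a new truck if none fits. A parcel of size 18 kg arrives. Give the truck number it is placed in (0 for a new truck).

Trucks with room: truck 2 (27 kg), truck 4 (45 kg), truck 5 (54 kg), truck 6 (21 kg), truck 7 (30 kg).
The first with room is truck 2.

2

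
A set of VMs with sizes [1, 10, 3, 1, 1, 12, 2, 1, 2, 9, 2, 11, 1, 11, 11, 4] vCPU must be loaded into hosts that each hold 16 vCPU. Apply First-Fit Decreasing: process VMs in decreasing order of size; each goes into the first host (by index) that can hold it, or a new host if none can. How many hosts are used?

Sorted descending: 12, 11, 11, 11, 10, 9, 4, 3, 2, 2, 2, 1, 1, 1, 1, 1.
Put 12 vCPU in host 1; 4 vCPU remain.
Put 11 vCPU in host 2; 5 vCPU remain.
Put 11 vCPU in host 3; 5 vCPU remain.
Put 11 vCPU in host 4; 5 vCPU remain.
Put 10 vCPU in host 5; 6 vCPU remain.
Put 9 vCPU in host 6; 7 vCPU remain.
Put 4 vCPU in host 1; 0 vCPU remain.
Put 3 vCPU in host 2; 2 vCPU remain.
Put 2 vCPU in host 2; 0 vCPU remain.
Put 2 vCPU in host 3; 3 vCPU remain.
Put 2 vCPU in host 3; 1 vCPU remain.
Put 1 vCPU in host 3; 0 vCPU remain.
Put 1 vCPU in host 4; 4 vCPU remain.
Put 1 vCPU in host 4; 3 vCPU remain.
Put 1 vCPU in host 4; 2 vCPU remain.
Put 1 vCPU in host 4; 1 vCPU remain.
Final hosts: [12,4] [11,3,2] [11,2,2,1] [11,1,1,1,1] [10] [9].

6 hosts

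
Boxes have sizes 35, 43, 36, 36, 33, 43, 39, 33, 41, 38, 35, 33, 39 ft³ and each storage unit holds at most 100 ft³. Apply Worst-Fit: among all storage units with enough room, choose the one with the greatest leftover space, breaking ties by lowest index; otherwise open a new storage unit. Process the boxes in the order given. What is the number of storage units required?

Put 35 ft³ in storage unit 1; 65 ft³ remain.
Put 43 ft³ in storage unit 1; 22 ft³ remain.
Put 36 ft³ in storage unit 2; 64 ft³ remain.
Put 36 ft³ in storage unit 2; 28 ft³ remain.
Put 33 ft³ in storage unit 3; 67 ft³ remain.
Put 43 ft³ in storage unit 3; 24 ft³ remain.
Put 39 ft³ in storage unit 4; 61 ft³ remain.
Put 33 ft³ in storage unit 4; 28 ft³ remain.
Put 41 ft³ in storage unit 5; 59 ft³ remain.
Put 38 ft³ in storage unit 5; 21 ft³ remain.
Put 35 ft³ in storage unit 6; 65 ft³ remain.
Put 33 ft³ in storage unit 6; 32 ft³ remain.
Put 39 ft³ in storage unit 7; 61 ft³ remain.

7 storage units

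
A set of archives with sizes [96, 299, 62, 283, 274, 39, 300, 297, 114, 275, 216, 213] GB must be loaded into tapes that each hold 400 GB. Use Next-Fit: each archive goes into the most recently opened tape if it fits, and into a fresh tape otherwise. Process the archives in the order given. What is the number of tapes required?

8

tape 1: place 96 GB, 304 GB left
tape 1: place 299 GB, 5 GB left
tape 2: place 62 GB, 338 GB left
tape 2: place 283 GB, 55 GB left
tape 3: place 274 GB, 126 GB left
tape 3: place 39 GB, 87 GB left
tape 4: place 300 GB, 100 GB left
tape 5: place 297 GB, 103 GB left
tape 6: place 114 GB, 286 GB left
tape 6: place 275 GB, 11 GB left
tape 7: place 216 GB, 184 GB left
tape 8: place 213 GB, 187 GB left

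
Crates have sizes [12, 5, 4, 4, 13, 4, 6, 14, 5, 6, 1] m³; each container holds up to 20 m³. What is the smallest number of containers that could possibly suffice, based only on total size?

4 containers

Total size = 12 + 5 + 4 + 4 + 13 + 4 + 6 + 14 + 5 + 6 + 1 = 74 m³.
⌈74 / 20⌉ = 4.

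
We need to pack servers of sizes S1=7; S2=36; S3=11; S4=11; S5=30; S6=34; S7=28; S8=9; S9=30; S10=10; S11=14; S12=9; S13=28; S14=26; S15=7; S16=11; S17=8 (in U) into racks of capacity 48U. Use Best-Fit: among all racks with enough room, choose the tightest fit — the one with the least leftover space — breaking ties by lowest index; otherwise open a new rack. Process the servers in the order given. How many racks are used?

7

rack 1: place S1 (7U), 41U left
rack 1: place S2 (36U), 5U left
rack 2: place S3 (11U), 37U left
rack 2: place S4 (11U), 26U left
rack 3: place S5 (30U), 18U left
rack 4: place S6 (34U), 14U left
rack 5: place S7 (28U), 20U left
rack 4: place S8 (9U), 5U left
rack 6: place S9 (30U), 18U left
rack 3: place S10 (10U), 8U left
rack 6: place S11 (14U), 4U left
rack 5: place S12 (9U), 11U left
rack 7: place S13 (28U), 20U left
rack 2: place S14 (26U), 0U left
rack 3: place S15 (7U), 1U left
rack 5: place S16 (11U), 0U left
rack 7: place S17 (8U), 12U left
Final racks: [7,36] [11,11,26] [30,10,7] [34,9] [28,9,11] [30,14] [28,8].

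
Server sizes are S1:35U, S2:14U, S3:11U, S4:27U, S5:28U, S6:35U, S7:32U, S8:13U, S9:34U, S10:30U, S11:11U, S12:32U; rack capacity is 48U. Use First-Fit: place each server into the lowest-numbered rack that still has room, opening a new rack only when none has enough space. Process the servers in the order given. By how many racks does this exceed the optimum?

0

First-Fit: [35,11] [14,27] [28,13] [35,11] [32] [34] [30] [32] → 8 racks.
8 servers exceed 24U (half the capacity), and no two of those can share a rack, so at least 8 racks are needed.
So 8 is already optimal.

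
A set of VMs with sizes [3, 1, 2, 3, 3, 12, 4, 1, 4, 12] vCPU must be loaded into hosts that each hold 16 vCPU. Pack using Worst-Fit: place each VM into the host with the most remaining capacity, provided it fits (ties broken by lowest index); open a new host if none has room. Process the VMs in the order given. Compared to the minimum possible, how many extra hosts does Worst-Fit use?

0

Worst-Fit: [3,1,2,3,3,4] [12,1] [4,12] → 3 hosts.
Total size 45 vCPU; any packing needs at least ⌈45/16⌉ = 3 hosts.
So 3 is already optimal.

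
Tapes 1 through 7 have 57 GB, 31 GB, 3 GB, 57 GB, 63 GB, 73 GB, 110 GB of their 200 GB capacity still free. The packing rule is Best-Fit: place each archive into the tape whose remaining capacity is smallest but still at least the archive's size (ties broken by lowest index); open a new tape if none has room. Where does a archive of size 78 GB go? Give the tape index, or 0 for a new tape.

Tapes with room: tape 7 (110 GB).
Tightest fit is tape 7 with 110 GB free.

7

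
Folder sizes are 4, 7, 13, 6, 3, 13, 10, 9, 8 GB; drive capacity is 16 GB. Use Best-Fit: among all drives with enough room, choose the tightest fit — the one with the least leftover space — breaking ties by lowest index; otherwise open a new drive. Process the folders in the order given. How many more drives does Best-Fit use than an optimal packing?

1

Best-Fit: [4,7] [13,3] [6,10] [13] [9] [8] → 6 drives.
Total size 73 GB; any packing needs at least ⌈73/16⌉ = 5 drives.
An optimal packing achieves that bound: [13,3] [13] [10,6] [9,7] [8,4] → 5 drives.
Excess: 6 − 5 = 1.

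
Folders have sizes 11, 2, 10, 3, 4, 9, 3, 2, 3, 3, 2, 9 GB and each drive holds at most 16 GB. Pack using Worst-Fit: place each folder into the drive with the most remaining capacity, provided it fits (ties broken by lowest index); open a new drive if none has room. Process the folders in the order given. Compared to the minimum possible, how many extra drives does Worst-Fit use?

0

Worst-Fit: [11,2,3] [10,3,2] [4,9,3] [3,2,9] → 4 drives.
Total size 61 GB; any packing needs at least ⌈61/16⌉ = 4 drives.
So 4 is already optimal.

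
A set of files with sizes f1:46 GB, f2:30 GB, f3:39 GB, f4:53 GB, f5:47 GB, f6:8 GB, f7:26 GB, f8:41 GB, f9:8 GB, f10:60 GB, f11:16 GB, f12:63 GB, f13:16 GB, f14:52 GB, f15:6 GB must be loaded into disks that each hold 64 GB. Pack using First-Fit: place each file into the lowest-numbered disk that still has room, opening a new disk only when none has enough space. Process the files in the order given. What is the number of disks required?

disk 1: place f1 (46 GB), 18 GB left
disk 2: place f2 (30 GB), 34 GB left
disk 3: place f3 (39 GB), 25 GB left
disk 4: place f4 (53 GB), 11 GB left
disk 5: place f5 (47 GB), 17 GB left
disk 1: place f6 (8 GB), 10 GB left
disk 2: place f7 (26 GB), 8 GB left
disk 6: place f8 (41 GB), 23 GB left
disk 1: place f9 (8 GB), 2 GB left
disk 7: place f10 (60 GB), 4 GB left
disk 3: place f11 (16 GB), 9 GB left
disk 8: place f12 (63 GB), 1 GB left
disk 5: place f13 (16 GB), 1 GB left
disk 9: place f14 (52 GB), 12 GB left
disk 2: place f15 (6 GB), 2 GB left

9 disks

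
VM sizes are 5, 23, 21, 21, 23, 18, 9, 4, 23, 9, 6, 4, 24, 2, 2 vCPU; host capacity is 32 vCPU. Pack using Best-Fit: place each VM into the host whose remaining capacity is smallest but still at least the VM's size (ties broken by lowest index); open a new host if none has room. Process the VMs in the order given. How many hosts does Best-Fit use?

Put 5 vCPU in host 1; 27 vCPU remain.
Put 23 vCPU in host 1; 4 vCPU remain.
Put 21 vCPU in host 2; 11 vCPU remain.
Put 21 vCPU in host 3; 11 vCPU remain.
Put 23 vCPU in host 4; 9 vCPU remain.
Put 18 vCPU in host 5; 14 vCPU remain.
Put 9 vCPU in host 4; 0 vCPU remain.
Put 4 vCPU in host 1; 0 vCPU remain.
Put 23 vCPU in host 6; 9 vCPU remain.
Put 9 vCPU in host 6; 0 vCPU remain.
Put 6 vCPU in host 2; 5 vCPU remain.
Put 4 vCPU in host 2; 1 vCPU remain.
Put 24 vCPU in host 7; 8 vCPU remain.
Put 2 vCPU in host 7; 6 vCPU remain.
Put 2 vCPU in host 7; 4 vCPU remain.
Final hosts: [5,23,4] [21,6,4] [21] [23,9] [18] [23,9] [24,2,2].

7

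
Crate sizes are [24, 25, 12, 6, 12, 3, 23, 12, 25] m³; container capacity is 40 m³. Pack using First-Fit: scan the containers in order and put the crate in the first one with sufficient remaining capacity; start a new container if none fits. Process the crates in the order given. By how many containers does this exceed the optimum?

First-Fit: [24,12,3] [25,6] [12,23] [12,25] → 4 containers.
Total size 142 m³; any packing needs at least ⌈142/40⌉ = 4 containers.
So 4 is already optimal.

0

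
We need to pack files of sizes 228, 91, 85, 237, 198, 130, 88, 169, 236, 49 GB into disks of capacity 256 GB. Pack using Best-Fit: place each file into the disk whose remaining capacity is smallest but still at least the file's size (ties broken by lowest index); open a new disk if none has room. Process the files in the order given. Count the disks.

7

disk 1: place 228 GB, 28 GB left
disk 2: place 91 GB, 165 GB left
disk 2: place 85 GB, 80 GB left
disk 3: place 237 GB, 19 GB left
disk 4: place 198 GB, 58 GB left
disk 5: place 130 GB, 126 GB left
disk 5: place 88 GB, 38 GB left
disk 6: place 169 GB, 87 GB left
disk 7: place 236 GB, 20 GB left
disk 4: place 49 GB, 9 GB left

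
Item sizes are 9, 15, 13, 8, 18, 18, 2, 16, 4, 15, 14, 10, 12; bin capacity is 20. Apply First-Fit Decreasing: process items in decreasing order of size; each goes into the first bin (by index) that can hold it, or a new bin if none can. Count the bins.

9

Sorted descending: 18, 18, 16, 15, 15, 14, 13, 12, 10, 9, 8, 4, 2.
bin 1: place 18, 2 left
bin 2: place 18, 2 left
bin 3: place 16, 4 left
bin 4: place 15, 5 left
bin 5: place 15, 5 left
bin 6: place 14, 6 left
bin 7: place 13, 7 left
bin 8: place 12, 8 left
bin 9: place 10, 10 left
bin 9: place 9, 1 left
bin 8: place 8, 0 left
bin 3: place 4, 0 left
bin 1: place 2, 0 left
Final bins: [18,2] [18] [16,4] [15] [15] [14] [13] [12,8] [10,9].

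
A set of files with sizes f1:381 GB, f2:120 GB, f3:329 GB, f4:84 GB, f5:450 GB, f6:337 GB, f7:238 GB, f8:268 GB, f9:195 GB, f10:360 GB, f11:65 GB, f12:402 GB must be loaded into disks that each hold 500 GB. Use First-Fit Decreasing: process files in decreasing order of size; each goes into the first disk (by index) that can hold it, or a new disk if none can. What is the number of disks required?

Sorted descending: 450, 402, 381, 360, 337, 329, 268, 238, 195, 120, 84, 65.
450 GB → disk 1 (remaining 50 GB)
402 GB → disk 2 (remaining 98 GB)
381 GB → disk 3 (remaining 119 GB)
360 GB → disk 4 (remaining 140 GB)
337 GB → disk 5 (remaining 163 GB)
329 GB → disk 6 (remaining 171 GB)
268 GB → disk 7 (remaining 232 GB)
238 GB → disk 8 (remaining 262 GB)
195 GB → disk 7 (remaining 37 GB)
120 GB → disk 4 (remaining 20 GB)
84 GB → disk 2 (remaining 14 GB)
65 GB → disk 3 (remaining 54 GB)

8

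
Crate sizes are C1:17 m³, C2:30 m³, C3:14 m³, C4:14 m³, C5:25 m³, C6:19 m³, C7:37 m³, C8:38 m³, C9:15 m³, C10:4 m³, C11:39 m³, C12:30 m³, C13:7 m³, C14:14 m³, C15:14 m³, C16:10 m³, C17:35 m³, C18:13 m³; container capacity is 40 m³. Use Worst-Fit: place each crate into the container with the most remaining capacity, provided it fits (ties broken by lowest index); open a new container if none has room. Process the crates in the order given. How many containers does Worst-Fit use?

C1 (17 m³) → container 1 (remaining 23 m³)
C2 (30 m³) → container 2 (remaining 10 m³)
C3 (14 m³) → container 1 (remaining 9 m³)
C4 (14 m³) → container 3 (remaining 26 m³)
C5 (25 m³) → container 3 (remaining 1 m³)
C6 (19 m³) → container 4 (remaining 21 m³)
C7 (37 m³) → container 5 (remaining 3 m³)
C8 (38 m³) → container 6 (remaining 2 m³)
C9 (15 m³) → container 4 (remaining 6 m³)
C10 (4 m³) → container 2 (remaining 6 m³)
C11 (39 m³) → container 7 (remaining 1 m³)
C12 (30 m³) → container 8 (remaining 10 m³)
C13 (7 m³) → container 8 (remaining 3 m³)
C14 (14 m³) → container 9 (remaining 26 m³)
C15 (14 m³) → container 9 (remaining 12 m³)
C16 (10 m³) → container 9 (remaining 2 m³)
C17 (35 m³) → container 10 (remaining 5 m³)
C18 (13 m³) → container 11 (remaining 27 m³)
Final containers: [17,14] [30,4] [14,25] [19,15] [37] [38] [39] [30,7] [14,14,10] [35] [13].

11 containers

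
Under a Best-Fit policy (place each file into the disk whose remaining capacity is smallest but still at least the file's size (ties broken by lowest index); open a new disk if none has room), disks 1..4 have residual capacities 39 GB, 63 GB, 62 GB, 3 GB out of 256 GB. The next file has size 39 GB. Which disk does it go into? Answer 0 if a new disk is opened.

1

Disks with room: disk 1 (39 GB), disk 2 (63 GB), disk 3 (62 GB).
Tightest fit is disk 1 with 39 GB free.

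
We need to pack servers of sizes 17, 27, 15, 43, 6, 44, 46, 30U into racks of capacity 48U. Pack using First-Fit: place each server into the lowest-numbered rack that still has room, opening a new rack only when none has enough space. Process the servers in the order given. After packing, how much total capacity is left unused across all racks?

Put 17U in rack 1; 31U remain.
Put 27U in rack 1; 4U remain.
Put 15U in rack 2; 33U remain.
Put 43U in rack 3; 5U remain.
Put 6U in rack 2; 27U remain.
Put 44U in rack 4; 4U remain.
Put 46U in rack 5; 2U remain.
Put 30U in rack 6; 18U remain.
6 racks × 48U = 288U; used 228U; unused 60U.

60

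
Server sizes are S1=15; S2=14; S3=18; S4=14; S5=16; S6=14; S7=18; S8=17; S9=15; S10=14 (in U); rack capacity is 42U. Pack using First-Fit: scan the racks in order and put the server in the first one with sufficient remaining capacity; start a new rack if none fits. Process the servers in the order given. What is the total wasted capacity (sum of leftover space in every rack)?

rack 1: place S1 (15U), 27U left
rack 1: place S2 (14U), 13U left
rack 2: place S3 (18U), 24U left
rack 2: place S4 (14U), 10U left
rack 3: place S5 (16U), 26U left
rack 3: place S6 (14U), 12U left
rack 4: place S7 (18U), 24U left
rack 4: place S8 (17U), 7U left
rack 5: place S9 (15U), 27U left
rack 5: place S10 (14U), 13U left
5 racks × 42U = 210U; used 155U; unused 55U.

55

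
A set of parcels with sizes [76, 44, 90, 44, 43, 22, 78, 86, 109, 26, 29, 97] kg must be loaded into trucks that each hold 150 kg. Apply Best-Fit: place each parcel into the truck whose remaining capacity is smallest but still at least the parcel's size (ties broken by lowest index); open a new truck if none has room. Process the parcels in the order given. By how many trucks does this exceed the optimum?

0

Best-Fit: [76,44,22] [90,44] [43,78,26] [86] [109,29] [97] → 6 trucks.
6 parcels exceed 75 kg (half the capacity), and no two of those can share a truck, so at least 6 trucks are needed.
So 6 is already optimal.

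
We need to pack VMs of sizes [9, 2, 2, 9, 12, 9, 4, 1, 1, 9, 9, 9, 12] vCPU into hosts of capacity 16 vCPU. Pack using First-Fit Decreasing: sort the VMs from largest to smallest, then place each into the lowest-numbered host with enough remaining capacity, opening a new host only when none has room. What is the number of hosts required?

8

Sorted descending: 12, 12, 9, 9, 9, 9, 9, 9, 4, 2, 2, 1, 1.
host 1: place 12 vCPU, 4 vCPU left
host 2: place 12 vCPU, 4 vCPU left
host 3: place 9 vCPU, 7 vCPU left
host 4: place 9 vCPU, 7 vCPU left
host 5: place 9 vCPU, 7 vCPU left
host 6: place 9 vCPU, 7 vCPU left
host 7: place 9 vCPU, 7 vCPU left
host 8: place 9 vCPU, 7 vCPU left
host 1: place 4 vCPU, 0 vCPU left
host 2: place 2 vCPU, 2 vCPU left
host 2: place 2 vCPU, 0 vCPU left
host 3: place 1 vCPU, 6 vCPU left
host 3: place 1 vCPU, 5 vCPU left
Final hosts: [12,4] [12,2,2] [9,1,1] [9] [9] [9] [9] [9].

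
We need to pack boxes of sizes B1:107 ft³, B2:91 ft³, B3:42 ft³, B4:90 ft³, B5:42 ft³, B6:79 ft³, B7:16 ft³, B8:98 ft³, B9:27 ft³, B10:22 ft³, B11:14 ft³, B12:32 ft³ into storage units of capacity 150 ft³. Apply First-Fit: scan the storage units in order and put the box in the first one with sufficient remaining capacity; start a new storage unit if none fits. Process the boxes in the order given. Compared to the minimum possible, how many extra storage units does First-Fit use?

First-Fit: [107,42] [91,42,16] [90,27,22] [79,14,32] [98] → 5 storage units.
Total size 660 ft³; any packing needs at least ⌈660/150⌉ = 5 storage units.
So 5 is already optimal.

0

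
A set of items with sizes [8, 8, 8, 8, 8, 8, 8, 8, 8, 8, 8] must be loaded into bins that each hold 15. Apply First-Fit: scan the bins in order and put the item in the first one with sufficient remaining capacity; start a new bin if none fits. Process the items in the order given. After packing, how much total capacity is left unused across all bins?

77

8 → bin 1 (remaining 7)
8 → bin 2 (remaining 7)
8 → bin 3 (remaining 7)
8 → bin 4 (remaining 7)
8 → bin 5 (remaining 7)
8 → bin 6 (remaining 7)
8 → bin 7 (remaining 7)
8 → bin 8 (remaining 7)
8 → bin 9 (remaining 7)
8 → bin 10 (remaining 7)
8 → bin 11 (remaining 7)
11 bins × 15 = 165; used 88; unused 77.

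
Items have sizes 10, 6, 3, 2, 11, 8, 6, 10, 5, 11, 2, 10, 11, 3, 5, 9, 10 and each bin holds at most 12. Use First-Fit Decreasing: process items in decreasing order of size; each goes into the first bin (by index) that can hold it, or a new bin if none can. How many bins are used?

11

Sorted descending: 11, 11, 11, 10, 10, 10, 10, 9, 8, 6, 6, 5, 5, 3, 3, 2, 2.
bin 1: place 11, 1 left
bin 2: place 11, 1 left
bin 3: place 11, 1 left
bin 4: place 10, 2 left
bin 5: place 10, 2 left
bin 6: place 10, 2 left
bin 7: place 10, 2 left
bin 8: place 9, 3 left
bin 9: place 8, 4 left
bin 10: place 6, 6 left
bin 10: place 6, 0 left
bin 11: place 5, 7 left
bin 11: place 5, 2 left
bin 8: place 3, 0 left
bin 9: place 3, 1 left
bin 4: place 2, 0 left
bin 5: place 2, 0 left
Final bins: [11] [11] [11] [10,2] [10,2] [10] [10] [9,3] [8,3] [6,6] [5,5].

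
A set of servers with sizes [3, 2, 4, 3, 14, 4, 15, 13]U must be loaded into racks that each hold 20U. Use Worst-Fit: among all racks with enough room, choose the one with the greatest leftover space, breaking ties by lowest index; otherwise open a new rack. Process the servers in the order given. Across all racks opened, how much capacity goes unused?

rack 1: place 3U, 17U left
rack 1: place 2U, 15U left
rack 1: place 4U, 11U left
rack 1: place 3U, 8U left
rack 2: place 14U, 6U left
rack 1: place 4U, 4U left
rack 3: place 15U, 5U left
rack 4: place 13U, 7U left
4 racks × 20U = 80U; used 58U; unused 22U.

22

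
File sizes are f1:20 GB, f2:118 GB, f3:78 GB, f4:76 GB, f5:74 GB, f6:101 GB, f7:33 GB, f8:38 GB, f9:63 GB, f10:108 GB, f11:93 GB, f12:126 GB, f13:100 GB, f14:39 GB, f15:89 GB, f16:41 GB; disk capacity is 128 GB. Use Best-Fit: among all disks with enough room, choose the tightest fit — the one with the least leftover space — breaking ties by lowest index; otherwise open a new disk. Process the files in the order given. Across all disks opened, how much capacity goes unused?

disk 1: place f1 (20 GB), 108 GB left
disk 2: place f2 (118 GB), 10 GB left
disk 1: place f3 (78 GB), 30 GB left
disk 3: place f4 (76 GB), 52 GB left
disk 4: place f5 (74 GB), 54 GB left
disk 5: place f6 (101 GB), 27 GB left
disk 3: place f7 (33 GB), 19 GB left
disk 4: place f8 (38 GB), 16 GB left
disk 6: place f9 (63 GB), 65 GB left
disk 7: place f10 (108 GB), 20 GB left
disk 8: place f11 (93 GB), 35 GB left
disk 9: place f12 (126 GB), 2 GB left
disk 10: place f13 (100 GB), 28 GB left
disk 6: place f14 (39 GB), 26 GB left
disk 11: place f15 (89 GB), 39 GB left
disk 12: place f16 (41 GB), 87 GB left
12 disks × 128 GB = 1536 GB; used 1197 GB; unused 339 GB.

339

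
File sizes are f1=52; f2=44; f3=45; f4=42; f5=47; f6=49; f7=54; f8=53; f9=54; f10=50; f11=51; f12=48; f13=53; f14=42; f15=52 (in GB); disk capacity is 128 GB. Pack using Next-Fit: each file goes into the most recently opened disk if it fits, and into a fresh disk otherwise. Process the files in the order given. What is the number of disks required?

f1 (52 GB) → disk 1 (remaining 76 GB)
f2 (44 GB) → disk 1 (remaining 32 GB)
f3 (45 GB) → disk 2 (remaining 83 GB)
f4 (42 GB) → disk 2 (remaining 41 GB)
f5 (47 GB) → disk 3 (remaining 81 GB)
f6 (49 GB) → disk 3 (remaining 32 GB)
f7 (54 GB) → disk 4 (remaining 74 GB)
f8 (53 GB) → disk 4 (remaining 21 GB)
f9 (54 GB) → disk 5 (remaining 74 GB)
f10 (50 GB) → disk 5 (remaining 24 GB)
f11 (51 GB) → disk 6 (remaining 77 GB)
f12 (48 GB) → disk 6 (remaining 29 GB)
f13 (53 GB) → disk 7 (remaining 75 GB)
f14 (42 GB) → disk 7 (remaining 33 GB)
f15 (52 GB) → disk 8 (remaining 76 GB)
Final disks: [52,44] [45,42] [47,49] [54,53] [54,50] [51,48] [53,42] [52].

8 disks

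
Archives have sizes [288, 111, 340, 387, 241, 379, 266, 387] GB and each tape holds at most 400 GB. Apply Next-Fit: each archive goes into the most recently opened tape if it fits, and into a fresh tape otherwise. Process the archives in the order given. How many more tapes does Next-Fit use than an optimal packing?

0

Next-Fit: [288,111] [340] [387] [241] [379] [266] [387] → 7 tapes.
7 archives exceed 200 GB (half the capacity), and no two of those can share a tape, so at least 7 tapes are needed.
So 7 is already optimal.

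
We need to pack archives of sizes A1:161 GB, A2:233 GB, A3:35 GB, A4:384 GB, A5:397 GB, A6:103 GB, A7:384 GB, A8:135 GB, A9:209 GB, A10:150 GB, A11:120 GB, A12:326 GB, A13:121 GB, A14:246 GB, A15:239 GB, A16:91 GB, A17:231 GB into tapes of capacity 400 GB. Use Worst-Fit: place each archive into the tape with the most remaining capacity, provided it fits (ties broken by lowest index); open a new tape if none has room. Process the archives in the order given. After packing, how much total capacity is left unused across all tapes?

435

A1 (161 GB) → tape 1 (remaining 239 GB)
A2 (233 GB) → tape 1 (remaining 6 GB)
A3 (35 GB) → tape 2 (remaining 365 GB)
A4 (384 GB) → tape 3 (remaining 16 GB)
A5 (397 GB) → tape 4 (remaining 3 GB)
A6 (103 GB) → tape 2 (remaining 262 GB)
A7 (384 GB) → tape 5 (remaining 16 GB)
A8 (135 GB) → tape 2 (remaining 127 GB)
A9 (209 GB) → tape 6 (remaining 191 GB)
A10 (150 GB) → tape 6 (remaining 41 GB)
A11 (120 GB) → tape 2 (remaining 7 GB)
A12 (326 GB) → tape 7 (remaining 74 GB)
A13 (121 GB) → tape 8 (remaining 279 GB)
A14 (246 GB) → tape 8 (remaining 33 GB)
A15 (239 GB) → tape 9 (remaining 161 GB)
A16 (91 GB) → tape 9 (remaining 70 GB)
A17 (231 GB) → tape 10 (remaining 169 GB)
10 tapes × 400 GB = 4000 GB; used 3565 GB; unused 435 GB.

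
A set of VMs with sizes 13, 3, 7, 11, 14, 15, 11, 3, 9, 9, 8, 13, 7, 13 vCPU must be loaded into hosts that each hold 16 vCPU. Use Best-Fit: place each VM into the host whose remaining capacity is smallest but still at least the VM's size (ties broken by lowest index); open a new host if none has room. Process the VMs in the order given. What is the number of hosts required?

13 vCPU → host 1 (remaining 3 vCPU)
3 vCPU → host 1 (remaining 0 vCPU)
7 vCPU → host 2 (remaining 9 vCPU)
11 vCPU → host 3 (remaining 5 vCPU)
14 vCPU → host 4 (remaining 2 vCPU)
15 vCPU → host 5 (remaining 1 vCPU)
11 vCPU → host 6 (remaining 5 vCPU)
3 vCPU → host 3 (remaining 2 vCPU)
9 vCPU → host 2 (remaining 0 vCPU)
9 vCPU → host 7 (remaining 7 vCPU)
8 vCPU → host 8 (remaining 8 vCPU)
13 vCPU → host 9 (remaining 3 vCPU)
7 vCPU → host 7 (remaining 0 vCPU)
13 vCPU → host 10 (remaining 3 vCPU)
Final hosts: [13,3] [7,9] [11,3] [14] [15] [11] [9,7] [8] [13] [13].

10 hosts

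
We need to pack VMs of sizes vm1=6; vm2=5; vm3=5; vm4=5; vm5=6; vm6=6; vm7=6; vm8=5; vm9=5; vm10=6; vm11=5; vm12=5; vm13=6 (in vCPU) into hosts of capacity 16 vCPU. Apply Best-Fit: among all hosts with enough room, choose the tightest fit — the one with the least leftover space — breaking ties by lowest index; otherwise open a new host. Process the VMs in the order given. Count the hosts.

host 1: place vm1 (6 vCPU), 10 vCPU left
host 1: place vm2 (5 vCPU), 5 vCPU left
host 1: place vm3 (5 vCPU), 0 vCPU left
host 2: place vm4 (5 vCPU), 11 vCPU left
host 2: place vm5 (6 vCPU), 5 vCPU left
host 3: place vm6 (6 vCPU), 10 vCPU left
host 3: place vm7 (6 vCPU), 4 vCPU left
host 2: place vm8 (5 vCPU), 0 vCPU left
host 4: place vm9 (5 vCPU), 11 vCPU left
host 4: place vm10 (6 vCPU), 5 vCPU left
host 4: place vm11 (5 vCPU), 0 vCPU left
host 5: place vm12 (5 vCPU), 11 vCPU left
host 5: place vm13 (6 vCPU), 5 vCPU left

5 hosts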